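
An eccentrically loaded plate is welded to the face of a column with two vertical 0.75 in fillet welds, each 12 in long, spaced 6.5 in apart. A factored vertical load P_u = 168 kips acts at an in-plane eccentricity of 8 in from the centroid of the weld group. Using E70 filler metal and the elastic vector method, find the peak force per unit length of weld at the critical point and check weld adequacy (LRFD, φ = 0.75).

E70XX → F_EXX = 70 ksi.
Total weld length L_w = 24 in. Treat welds as unit-width lines.
Polar moment about centroid: J = 2[d³/12 + d(b/2)²] = 2[12³/12 + 12×3.25²] = 541.5 in³.
Direct shear f_v = P/L_w = 168 / 24 = 7 kip/in (vertical).
Torsion M = P·e = 168 × 8 = 1344 kip·in.
Critical point at (x, y) = (3.25, 6) from centroid. f_tx = M·y/J = 14.89 kip/in; f_ty = M·x/J = 8.066 kip/in.
Resultant f_max = √[f_tx² + (f_v + f_ty)²] = √[14.89² + (7 + 8.066)²] = 21.18 kip/in.
Capacity per unit length: φr_n = 0.75 × 0.6 × 70 × (0.707 × 0.75) = 16.7 kip/in.
21.18 > 16.7 → NOT adequate.

f_max ≈ 21.2 kip/in; NOT adequate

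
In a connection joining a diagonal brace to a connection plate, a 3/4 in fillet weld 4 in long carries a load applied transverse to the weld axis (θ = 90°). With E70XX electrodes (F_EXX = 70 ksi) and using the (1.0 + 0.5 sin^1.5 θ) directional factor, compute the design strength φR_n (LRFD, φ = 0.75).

t_e = 0.707 × 0.75 = 0.5302 in; A_we = 0.5302 × 4 = 2.121 in².
Directional factor: 1.0 + 0.5 sin^1.5(90°) = 1.5.
F_nw = 0.6 × 70 × 1.5 = 63 ksi.
φR_n = 0.75 × 63 × 2.121 = 100.2 kip.

φR_n ≈ 100 kip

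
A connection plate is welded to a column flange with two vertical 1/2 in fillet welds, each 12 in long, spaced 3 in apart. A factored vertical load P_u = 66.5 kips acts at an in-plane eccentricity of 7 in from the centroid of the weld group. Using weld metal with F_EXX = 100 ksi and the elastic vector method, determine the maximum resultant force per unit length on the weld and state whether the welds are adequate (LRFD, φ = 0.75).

Total weld length L_w = 24 in. Treat welds as unit-width lines.
Polar moment about centroid: J = 2[d³/12 + d(b/2)²] = 2[12³/12 + 12×1.5²] = 342 in³.
Direct shear f_v = P/L_w = 66.5 / 24 = 2.771 kip/in (vertical).
Torsion M = P·e = 66.5 × 7 = 465.5 kip·in.
Critical point at (x, y) = (1.5, 6) from centroid. f_tx = M·y/J = 8.167 kip/in; f_ty = M·x/J = 2.042 kip/in.
Resultant f_max = √[f_tx² + (f_v + f_ty)²] = √[8.167² + (2.771 + 2.042)²] = 9.479 kip/in.
Capacity per unit length: φr_n = 0.75 × 0.6 × 100 × (0.707 × 0.5) = 15.91 kip/in.
9.479 ≤ 15.91 → adequate.

f_max ≈ 9.48 kip/in; adequate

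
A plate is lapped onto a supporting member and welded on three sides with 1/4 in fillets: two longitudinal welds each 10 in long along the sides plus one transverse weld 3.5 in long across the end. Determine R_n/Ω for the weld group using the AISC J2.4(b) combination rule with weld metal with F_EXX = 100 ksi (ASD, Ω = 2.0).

R_n/Ω ≈ 125 kips

t_e = 0.707 × 0.25 = 0.1767 in.
R_nwl = 0.6 × 100 × 0.1767 × 20 = 212.1 kips (longitudinal, 2 welds).
R_nwt = 0.6 × 100 × 0.1767 × 3.5 = 37.12 kips (transverse, base value).
(i) R_nwl + R_nwt = 249.2 kips; (ii) 0.85 R_nwl + 1.5 R_nwt = 236 kips.
R_n = max = 249.2 kips [governs: (i)]; R_n/Ω = 124.6 kips.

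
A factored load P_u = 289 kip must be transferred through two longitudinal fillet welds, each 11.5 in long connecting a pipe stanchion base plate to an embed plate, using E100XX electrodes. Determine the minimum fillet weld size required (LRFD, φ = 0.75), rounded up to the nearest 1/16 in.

w = 7/16 in

E100XX → F_EXX = 100 ksi.
Total weld length L = 23 in.
Required throat t_e = P_u / (φ × 0.6 F_EXX × L) = 289 / (0.75 × 0.6 × 100 × 23) = 0.2792 in.
Required leg w = t_e / 0.707 = 0.3949 in → use 7/16 in.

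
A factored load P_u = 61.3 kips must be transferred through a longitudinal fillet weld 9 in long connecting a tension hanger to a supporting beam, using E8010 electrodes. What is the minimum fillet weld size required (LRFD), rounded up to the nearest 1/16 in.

w = 5/16 in

E80XX → F_EXX = 80 ksi.
Total weld length L = 9 in.
Required throat t_e = P_u / (φ × 0.6 F_EXX × L) = 61.3 / (0.75 × 0.6 × 80 × 9) = 0.1892 in.
Required leg w = t_e / 0.707 = 0.2676 in → use 5/16 in.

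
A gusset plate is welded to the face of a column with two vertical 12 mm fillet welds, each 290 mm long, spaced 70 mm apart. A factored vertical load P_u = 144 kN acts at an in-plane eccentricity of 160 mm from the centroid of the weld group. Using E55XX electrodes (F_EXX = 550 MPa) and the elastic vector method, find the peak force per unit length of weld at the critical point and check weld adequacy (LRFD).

f_max ≈ 815 N/mm; adequate

Total weld length L_w = 580 mm. Treat welds as unit-width lines.
Polar moment about centroid: J = 2[d³/12 + d(b/2)²] = 2[290³/12 + 290×35²] = 4775000 mm³.
Direct shear f_v = P/L_w = 144×10³ / 580 = 248.3 N/mm (vertical).
Torsion M = P·e = 144×10³ × 160 = 23040000 N·mm.
Critical point at (x, y) = (35, 145) from centroid. f_tx = M·y/J = 699.6 N/mm; f_ty = M·x/J = 168.9 N/mm.
Resultant f_max = √[f_tx² + (f_v + f_ty)²] = √[699.6² + (248.3 + 168.9)²] = 814.5 N/mm.
Capacity per unit length: φr_n = 0.75 × 0.6 × 550 × (0.707 × 12) = 2100 N/mm.
814.5 ≤ 2100 → adequate.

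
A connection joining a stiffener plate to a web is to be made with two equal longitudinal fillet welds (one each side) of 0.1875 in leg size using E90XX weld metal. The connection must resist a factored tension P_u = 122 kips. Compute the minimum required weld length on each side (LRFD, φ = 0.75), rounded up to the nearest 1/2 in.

L = 11.5 in on each side

E90XX → F_EXX = 90 ksi.
Throat t_e = 0.707 × 0.1875 = 0.1326 in.
φr_n = 0.75 × 0.6 × 90 × 0.1326 = 5.369 kips/in.
L_req = P_u / φr_n = 122 / 5.369 = 22.72 in total.
Per side: 22.72 / 2 = 11.36 in.
Round up → use L = 11.5 in on each side.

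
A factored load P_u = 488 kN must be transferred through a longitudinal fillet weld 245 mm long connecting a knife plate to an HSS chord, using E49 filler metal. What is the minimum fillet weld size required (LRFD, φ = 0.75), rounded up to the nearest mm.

E49XX → F_EXX = 490 MPa.
Total weld length L = 245 mm.
Required throat t_e = P_u / (φ × 0.6 F_EXX × L) = 488 / (0.75 × 0.6 × 490 × 245 × 10⁻³) = 9.033 mm.
Required leg w = t_e / 0.707 = 12.78 mm → use 13 mm.

w = 13 mm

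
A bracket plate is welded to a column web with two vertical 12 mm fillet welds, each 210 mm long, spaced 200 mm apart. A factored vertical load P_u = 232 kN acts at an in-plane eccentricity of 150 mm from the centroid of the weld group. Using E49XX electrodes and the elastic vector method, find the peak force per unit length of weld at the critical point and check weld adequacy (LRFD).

E49XX → F_EXX = 490 MPa.
Total weld length L_w = 420 mm. Treat welds as unit-width lines.
Polar moment about centroid: J = 2[d³/12 + d(b/2)²] = 2[210³/12 + 210×100²] = 5744000 mm³.
Direct shear f_v = P/L_w = 232×10³ / 420 = 552.4 N/mm (vertical).
Torsion M = P·e = 232×10³ × 150 = 34800000 N·mm.
Critical point at (x, y) = (100, 105) from centroid. f_tx = M·y/J = 636.2 N/mm; f_ty = M·x/J = 605.9 N/mm.
Resultant f_max = √[f_tx² + (f_v + f_ty)²] = √[636.2² + (552.4 + 605.9)²] = 1322 N/mm.
Capacity per unit length: φr_n = 0.75 × 0.6 × 490 × (0.707 × 12) = 1871 N/mm.
1322 ≤ 1871 → adequate.

f_max ≈ 1320 N/mm; adequate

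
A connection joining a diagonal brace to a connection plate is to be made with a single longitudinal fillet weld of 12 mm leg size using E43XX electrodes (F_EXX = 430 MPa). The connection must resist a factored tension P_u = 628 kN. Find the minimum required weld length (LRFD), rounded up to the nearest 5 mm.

L = 385 mm

Throat t_e = 0.707 × 12 = 8.484 mm.
φr_n = 0.75 × 0.6 × 430 × 8.484 × 10⁻³ = 1.642 kN/mm.
L_req = P_u / φr_n = 628 / 1.642 = 382.5 mm total.
Round up → use L = 385 mm.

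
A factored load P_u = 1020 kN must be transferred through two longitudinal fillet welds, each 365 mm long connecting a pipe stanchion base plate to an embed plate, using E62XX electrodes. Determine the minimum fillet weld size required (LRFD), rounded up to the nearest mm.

E62XX → F_EXX = 620 MPa.
Total weld length L = 730 mm.
Required throat t_e = P_u / (φ × 0.6 F_EXX × L) = 1020 / (0.75 × 0.6 × 620 × 730 × 10⁻³) = 5.008 mm.
Required leg w = t_e / 0.707 = 7.084 mm → use 8 mm.

w = 8 mm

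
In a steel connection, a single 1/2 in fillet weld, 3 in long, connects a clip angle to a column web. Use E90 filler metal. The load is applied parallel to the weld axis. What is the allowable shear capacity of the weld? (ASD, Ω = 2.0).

R_n/Ω ≈ 28.6 kips

E90XX → F_EXX = 90 ksi.
Effective throat t_e = 0.707 × 0.5 = 0.3535 in.
Total length L = 3 in; A_we = 0.3535 × 3 = 1.06 in².
F_nw = 0.6 F_EXX = 0.6 × 90 = 54 ksi.
R_n = 54 × 1.06 = 57.27 kips; R_n/Ω = 57.27/2.0 = 28.63 kips.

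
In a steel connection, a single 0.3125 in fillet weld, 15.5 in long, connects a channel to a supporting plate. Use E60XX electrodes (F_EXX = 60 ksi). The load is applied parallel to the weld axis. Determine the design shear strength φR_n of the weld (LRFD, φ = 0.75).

Effective throat t_e = 0.707 × 0.3125 = 0.2209 in.
Total length L = 15.5 in; A_we = 0.2209 × 15.5 = 3.425 in².
F_nw = 0.6 F_EXX = 0.6 × 60 = 36 ksi.
φR_n = 0.75 × 36 × 3.425 = 92.46 kip.

φR_n ≈ 92.5 kip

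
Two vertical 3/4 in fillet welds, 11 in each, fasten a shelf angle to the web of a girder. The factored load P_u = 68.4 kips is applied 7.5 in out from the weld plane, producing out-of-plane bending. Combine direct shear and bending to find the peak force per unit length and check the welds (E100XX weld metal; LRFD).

f_max ≈ 13.1 kip/in; adequate

E100XX → F_EXX = 100 ksi.
L_w = 2 × 11 = 22 in; section modulus (unit throat) S = 2 × L²/6 = 40.33 in².
Direct shear f_v = P/L_w = 68.4/22 = 3.109 kip/in.
Moment M = P × e = 68.4 × 7.5 = 513 kip·in; bending f_b = M/S = 12.72 kip/in.
f_max = √(f_v² + f_b²) = √(3.109² + 12.72²) = 13.09 kip/in.
φr_n = 0.75 × 0.6 × 100 × (0.707 × 0.75) = 23.86 kip/in → adequate.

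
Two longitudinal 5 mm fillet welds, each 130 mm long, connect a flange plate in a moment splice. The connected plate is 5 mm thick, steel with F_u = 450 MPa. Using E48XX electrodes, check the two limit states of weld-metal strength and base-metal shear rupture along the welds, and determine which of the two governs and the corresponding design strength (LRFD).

E48XX → F_EXX = 480 MPa.
t_e = 0.707 × 5 = 3.535 mm; L = 260 mm.
Weld metal: φR_n = 0.75 × 0.6 × 480 × 3.535 × 260 × 10⁻³ = 198.5 kN.
Base metal (shear rupture): φR_n = 0.75 × 0.6 × 450 × 5 × 260 × 10⁻³ = 263.2 kN.
Governing: weld metal.

φR_n ≈ 199 kN (weld metal governs)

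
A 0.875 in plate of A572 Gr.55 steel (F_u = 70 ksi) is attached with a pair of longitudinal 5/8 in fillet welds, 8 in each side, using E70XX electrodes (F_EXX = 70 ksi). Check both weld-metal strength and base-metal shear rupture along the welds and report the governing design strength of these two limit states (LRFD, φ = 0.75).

t_e = 0.707 × 0.625 = 0.4419 in; L = 16 in.
Weld metal: φR_n = 0.75 × 0.6 × 70 × 0.4419 × 16 = 222.7 kip.
Base metal (shear rupture): φR_n = 0.75 × 0.6 × 70 × 0.875 × 16 = 441 kip.
Governing: weld metal.

φR_n ≈ 223 kip (weld metal governs)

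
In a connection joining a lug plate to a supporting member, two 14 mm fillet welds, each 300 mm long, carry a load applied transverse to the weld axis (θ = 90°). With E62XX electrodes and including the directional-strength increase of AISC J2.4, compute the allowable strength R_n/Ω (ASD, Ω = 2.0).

E62XX → F_EXX = 620 MPa.
t_e = 0.707 × 14 = 9.898 mm; A_we = 9.898 × 600 = 5939 mm².
Directional factor: 1.0 + 0.5 sin^1.5(90°) = 1.5.
F_nw = 0.6 × 620 × 1.5 = 558 MPa.
R_n/Ω = (558 × 5939) / 2.0 × 10⁻³ = 1657 kN.

R_n/Ω ≈ 1660 kN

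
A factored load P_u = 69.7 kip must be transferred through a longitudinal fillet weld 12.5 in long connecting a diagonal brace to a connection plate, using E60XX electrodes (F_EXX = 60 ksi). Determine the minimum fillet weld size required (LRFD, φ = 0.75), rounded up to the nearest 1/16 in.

Total weld length L = 12.5 in.
Required throat t_e = P_u / (φ × 0.6 F_EXX × L) = 69.7 / (0.75 × 0.6 × 60 × 12.5) = 0.2065 in.
Required leg w = t_e / 0.707 = 0.2921 in → use 5/16 in.

w = 5/16 in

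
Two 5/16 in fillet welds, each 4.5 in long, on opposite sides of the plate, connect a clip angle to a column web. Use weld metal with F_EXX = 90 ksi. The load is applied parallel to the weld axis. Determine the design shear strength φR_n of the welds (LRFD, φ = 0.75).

φR_n ≈ 80.5 kip

Effective throat t_e = 0.707 × 0.3125 = 0.2209 in.
Total length L = 9 in; A_we = 0.2209 × 9 = 1.988 in².
F_nw = 0.6 F_EXX = 0.6 × 90 = 54 ksi.
φR_n = 0.75 × 54 × 1.988 = 80.53 kip.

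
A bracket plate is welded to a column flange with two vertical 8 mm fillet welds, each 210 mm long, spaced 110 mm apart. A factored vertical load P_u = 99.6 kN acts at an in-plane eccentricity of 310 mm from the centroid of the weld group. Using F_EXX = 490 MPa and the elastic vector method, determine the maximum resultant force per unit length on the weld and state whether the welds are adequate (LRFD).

Total weld length L_w = 420 mm. Treat welds as unit-width lines.
Polar moment about centroid: J = 2[d³/12 + d(b/2)²] = 2[210³/12 + 210×55²] = 2814000 mm³.
Direct shear f_v = P/L_w = 99.6×10³ / 420 = 237.1 N/mm (vertical).
Torsion M = P·e = 99.6×10³ × 310 = 30876000 N·mm.
Critical point at (x, y) = (55, 105) from centroid. f_tx = M·y/J = 1152 N/mm; f_ty = M·x/J = 603.5 N/mm.
Resultant f_max = √[f_tx² + (f_v + f_ty)²] = √[1152² + (237.1 + 603.5)²] = 1426 N/mm.
Capacity per unit length: φr_n = 0.75 × 0.6 × 490 × (0.707 × 8) = 1247 N/mm.
1426 > 1247 → NOT adequate.

f_max ≈ 1430 N/mm; NOT adequate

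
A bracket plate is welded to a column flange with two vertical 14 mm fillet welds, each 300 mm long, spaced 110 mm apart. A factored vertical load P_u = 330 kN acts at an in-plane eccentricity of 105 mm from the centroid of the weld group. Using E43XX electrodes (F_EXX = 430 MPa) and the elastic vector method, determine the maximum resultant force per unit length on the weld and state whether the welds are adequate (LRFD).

Total weld length L_w = 600 mm. Treat welds as unit-width lines.
Polar moment about centroid: J = 2[d³/12 + d(b/2)²] = 2[300³/12 + 300×55²] = 6315000 mm³.
Direct shear f_v = P/L_w = 330×10³ / 600 = 550 N/mm (vertical).
Torsion M = P·e = 330×10³ × 105 = 34650000 N·mm.
Critical point at (x, y) = (55, 150) from centroid. f_tx = M·y/J = 823 N/mm; f_ty = M·x/J = 301.8 N/mm.
Resultant f_max = √[f_tx² + (f_v + f_ty)²] = √[823² + (550 + 301.8)²] = 1184 N/mm.
Capacity per unit length: φr_n = 0.75 × 0.6 × 430 × (0.707 × 14) = 1915 N/mm.
1184 ≤ 1915 → adequate.

f_max ≈ 1180 N/mm; adequate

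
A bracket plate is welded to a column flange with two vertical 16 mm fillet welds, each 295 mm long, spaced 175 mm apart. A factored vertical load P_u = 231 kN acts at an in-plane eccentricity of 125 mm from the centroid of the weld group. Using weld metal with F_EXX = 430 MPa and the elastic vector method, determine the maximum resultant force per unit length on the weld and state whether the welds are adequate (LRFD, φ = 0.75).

Total weld length L_w = 590 mm. Treat welds as unit-width lines.
Polar moment about centroid: J = 2[d³/12 + d(b/2)²] = 2[295³/12 + 295×87.5²] = 8796000 mm³.
Direct shear f_v = P/L_w = 231×10³ / 590 = 391.5 N/mm (vertical).
Torsion M = P·e = 231×10³ × 125 = 28875000 N·mm.
Critical point at (x, y) = (87.5, 147.5) from centroid. f_tx = M·y/J = 484.2 N/mm; f_ty = M·x/J = 287.2 N/mm.
Resultant f_max = √[f_tx² + (f_v + f_ty)²] = √[484.2² + (391.5 + 287.2)²] = 833.8 N/mm.
Capacity per unit length: φr_n = 0.75 × 0.6 × 430 × (0.707 × 16) = 2189 N/mm.
833.8 ≤ 2189 → adequate.

f_max ≈ 834 N/mm; adequate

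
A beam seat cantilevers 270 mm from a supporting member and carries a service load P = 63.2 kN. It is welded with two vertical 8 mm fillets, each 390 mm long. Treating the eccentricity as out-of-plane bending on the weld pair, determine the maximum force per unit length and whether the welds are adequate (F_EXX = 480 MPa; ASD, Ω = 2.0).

f_max ≈ 346 N/mm; adequate

L_w = 2 × 390 = 780 mm; section modulus (unit throat) S = 2 × L²/6 = 50700 mm².
Direct shear f_v = P/L_w = 63.2×10³/780 = 81.03 N/mm.
Moment M = P × e = 63.2×10³ × 270 = 17064000 N·mm; bending f_b = M/S = 336.6 N/mm.
f_max = √(f_v² + f_b²) = √(81.03² + 336.6²) = 346.2 N/mm.
r_n/Ω = (1/2.0) × 0.6 × 480 × (0.707 × 8) = 814.5 N/mm → adequate.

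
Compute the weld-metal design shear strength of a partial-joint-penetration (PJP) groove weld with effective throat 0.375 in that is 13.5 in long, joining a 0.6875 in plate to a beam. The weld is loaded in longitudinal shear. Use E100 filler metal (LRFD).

E100XX → F_EXX = 100 ksi.
Effective throat (given) t_e = 0.375 in.
A_we = 0.375 × 13.5 = 5.062 in².
F_nw = 0.6 F_EXX = 60 ksi.
φR_n = 0.75 × 60 × 5.062 = 227.8 kip.

φR_n ≈ 228 kip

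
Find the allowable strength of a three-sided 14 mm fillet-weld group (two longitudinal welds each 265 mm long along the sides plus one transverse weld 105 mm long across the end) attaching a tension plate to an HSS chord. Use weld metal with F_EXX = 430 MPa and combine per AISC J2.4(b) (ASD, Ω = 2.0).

R_n/Ω ≈ 811 kN

t_e = 0.707 × 14 = 9.898 mm.
R_nwl = 0.6 × 430 × 9.898 × 530 × 10⁻³ = 1353 kN (longitudinal, 2 welds).
R_nwt = 0.6 × 430 × 9.898 × 105 × 10⁻³ = 268.1 kN (transverse, base value).
(i) R_nwl + R_nwt = 1622 kN; (ii) 0.85 R_nwl + 1.5 R_nwt = 1553 kN.
R_n = max = 1622 kN [governs: (i)]; R_n/Ω = 810.8 kN.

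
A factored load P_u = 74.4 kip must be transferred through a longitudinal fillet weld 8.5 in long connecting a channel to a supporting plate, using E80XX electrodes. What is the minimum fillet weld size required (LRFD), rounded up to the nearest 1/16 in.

w = 3/8 in

E80XX → F_EXX = 80 ksi.
Total weld length L = 8.5 in.
Required throat t_e = P_u / (φ × 0.6 F_EXX × L) = 74.4 / (0.75 × 0.6 × 80 × 8.5) = 0.2431 in.
Required leg w = t_e / 0.707 = 0.3439 in → use 3/8 in.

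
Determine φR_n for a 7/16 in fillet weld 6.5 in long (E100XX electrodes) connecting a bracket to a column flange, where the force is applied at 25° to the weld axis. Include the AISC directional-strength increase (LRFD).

E100XX → F_EXX = 100 ksi.
t_e = 0.707 × 0.4375 = 0.3093 in; A_we = 0.3093 × 6.5 = 2.011 in².
Directional factor: 1.0 + 0.5 sin^1.5(25°) = 1.137.
F_nw = 0.6 × 100 × 1.137 = 68.24 ksi.
φR_n = 0.75 × 68.24 × 2.011 = 102.9 kips.

φR_n ≈ 103 kips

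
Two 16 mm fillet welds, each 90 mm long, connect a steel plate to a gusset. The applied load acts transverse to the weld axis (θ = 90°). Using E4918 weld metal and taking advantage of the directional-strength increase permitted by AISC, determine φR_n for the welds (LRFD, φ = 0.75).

φR_n ≈ 673 kN

E49XX → F_EXX = 490 MPa.
t_e = 0.707 × 16 = 11.31 mm; A_we = 11.31 × 180 = 2036 mm².
Directional factor: 1.0 + 0.5 sin^1.5(90°) = 1.5.
F_nw = 0.6 × 490 × 1.5 = 441 MPa.
φR_n = 0.75 × 441 × 2036 × 10⁻³ = 673.5 kN.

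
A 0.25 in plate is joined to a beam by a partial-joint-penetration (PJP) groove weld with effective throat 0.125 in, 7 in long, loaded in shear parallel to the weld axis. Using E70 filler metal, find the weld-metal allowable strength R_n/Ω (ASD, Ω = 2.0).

E70XX → F_EXX = 70 ksi.
Effective throat (given) t_e = 0.125 in.
A_we = 0.125 × 7 = 0.875 in².
F_nw = 0.6 F_EXX = 42 ksi.
R_n/Ω = (42 × 0.875) / 2.0 = 18.38 kip.

R_n/Ω ≈ 18.4 kip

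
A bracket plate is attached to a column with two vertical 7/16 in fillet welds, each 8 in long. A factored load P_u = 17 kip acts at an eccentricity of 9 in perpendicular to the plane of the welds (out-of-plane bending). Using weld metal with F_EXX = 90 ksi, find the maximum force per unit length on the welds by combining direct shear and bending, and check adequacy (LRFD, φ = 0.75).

f_max ≈ 7.25 kip/in; adequate

L_w = 2 × 8 = 16 in; section modulus (unit throat) S = 2 × L²/6 = 21.33 in².
Direct shear f_v = P/L_w = 17/16 = 1.062 kip/in.
Moment M = P × e = 17 × 9 = 153 kip·in; bending f_b = M/S = 7.172 kip/in.
f_max = √(f_v² + f_b²) = √(1.062² + 7.172²) = 7.25 kip/in.
φr_n = 0.75 × 0.6 × 90 × (0.707 × 0.4375) = 12.53 kip/in → adequate.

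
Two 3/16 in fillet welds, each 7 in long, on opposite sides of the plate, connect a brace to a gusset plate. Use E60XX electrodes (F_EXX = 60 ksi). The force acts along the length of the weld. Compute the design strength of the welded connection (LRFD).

Effective throat t_e = 0.707 × 0.1875 = 0.1326 in.
Total length L = 14 in; A_we = 0.1326 × 14 = 1.856 in².
F_nw = 0.6 F_EXX = 0.6 × 60 = 36 ksi.
φR_n = 0.75 × 36 × 1.856 = 50.11 kip.

φR_n ≈ 50.1 kip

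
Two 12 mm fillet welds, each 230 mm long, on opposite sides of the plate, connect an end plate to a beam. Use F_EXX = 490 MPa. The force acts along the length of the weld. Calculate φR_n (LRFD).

Effective throat t_e = 0.707 × 12 = 8.484 mm.
Total length L = 460 mm; A_we = 8.484 × 460 = 3903 mm².
F_nw = 0.6 F_EXX = 0.6 × 490 = 294 MPa.
φR_n = 0.75 × 294 × 3903 × 10⁻³ = 860.5 kN.

φR_n ≈ 861 kN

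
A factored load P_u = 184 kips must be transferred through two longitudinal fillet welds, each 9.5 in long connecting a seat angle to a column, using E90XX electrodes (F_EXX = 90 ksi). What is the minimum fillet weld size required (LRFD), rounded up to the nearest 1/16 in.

w = 3/8 in

Total weld length L = 19 in.
Required throat t_e = P_u / (φ × 0.6 F_EXX × L) = 184 / (0.75 × 0.6 × 90 × 19) = 0.2391 in.
Required leg w = t_e / 0.707 = 0.3382 in → use 3/8 in.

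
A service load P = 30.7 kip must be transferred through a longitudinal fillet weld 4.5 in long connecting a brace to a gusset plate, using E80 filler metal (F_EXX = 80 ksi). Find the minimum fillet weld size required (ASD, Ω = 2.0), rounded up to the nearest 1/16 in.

Total weld length L = 4.5 in.
Required throat t_e = P × Ω / (0.6 F_EXX × L) = 30.7 × 2.0 / (0.6 × 80 × 4.5) = 0.2843 in.
Required leg w = t_e / 0.707 = 0.4021 in → use 7/16 in.

w = 7/16 in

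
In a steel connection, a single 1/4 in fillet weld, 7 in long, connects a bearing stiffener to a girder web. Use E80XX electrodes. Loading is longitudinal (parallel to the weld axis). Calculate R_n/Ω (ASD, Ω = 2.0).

E80XX → F_EXX = 80 ksi.
Effective throat t_e = 0.707 × 0.25 = 0.1767 in.
Total length L = 7 in; A_we = 0.1767 × 7 = 1.237 in².
F_nw = 0.6 F_EXX = 0.6 × 80 = 48 ksi.
R_n = 48 × 1.237 = 59.39 kips; R_n/Ω = 59.39/2.0 = 29.69 kips.

R_n/Ω ≈ 29.7 kips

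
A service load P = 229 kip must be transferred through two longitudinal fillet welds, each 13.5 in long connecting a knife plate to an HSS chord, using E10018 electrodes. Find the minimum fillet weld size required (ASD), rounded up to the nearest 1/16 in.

E100XX → F_EXX = 100 ksi.
Total weld length L = 27 in.
Required throat t_e = P × Ω / (0.6 F_EXX × L) = 229 × 2.0 / (0.6 × 100 × 27) = 0.2827 in.
Required leg w = t_e / 0.707 = 0.3999 in → use 7/16 in.

w = 7/16 in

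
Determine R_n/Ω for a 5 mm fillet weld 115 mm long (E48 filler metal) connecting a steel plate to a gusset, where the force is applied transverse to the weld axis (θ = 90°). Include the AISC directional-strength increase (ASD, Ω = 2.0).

R_n/Ω ≈ 87.8 kN

E48XX → F_EXX = 480 MPa.
t_e = 0.707 × 5 = 3.535 mm; A_we = 3.535 × 115 = 406.5 mm².
Directional factor: 1.0 + 0.5 sin^1.5(90°) = 1.5.
F_nw = 0.6 × 480 × 1.5 = 432 MPa.
R_n/Ω = (432 × 406.5) / 2.0 × 10⁻³ = 87.81 kN.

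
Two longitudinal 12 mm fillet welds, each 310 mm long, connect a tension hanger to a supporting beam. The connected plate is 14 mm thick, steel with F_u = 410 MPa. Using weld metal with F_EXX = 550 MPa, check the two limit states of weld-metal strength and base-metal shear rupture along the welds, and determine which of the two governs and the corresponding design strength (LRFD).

t_e = 0.707 × 12 = 8.484 mm; L = 620 mm.
Weld metal: φR_n = 0.75 × 0.6 × 550 × 8.484 × 620 × 10⁻³ = 1302 kN.
Base metal (shear rupture): φR_n = 0.75 × 0.6 × 410 × 14 × 620 × 10⁻³ = 1601 kN.
Governing: weld metal.

φR_n ≈ 1300 kN (weld metal governs)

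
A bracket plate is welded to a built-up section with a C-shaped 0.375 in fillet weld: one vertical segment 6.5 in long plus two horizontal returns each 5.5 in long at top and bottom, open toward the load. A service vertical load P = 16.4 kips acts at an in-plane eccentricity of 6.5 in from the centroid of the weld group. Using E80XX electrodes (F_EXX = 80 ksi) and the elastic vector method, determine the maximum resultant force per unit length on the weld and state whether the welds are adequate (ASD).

Total weld length L_w = 17.5 in. Treat welds as unit-width lines.
Centroid: x̄ = 2×5.5×2.75 / 17.5 = 1.729 in from the vertical weld.
Polar moment about centroid: J = I_x + I_y = [6.5³/12 + 2×5.5×3.25²] + [6.5×1.729² + 2(5.5³/12 + 5.5×1.021²)] = 197.7 in³.
Direct shear f_v = P/L_w = 16.4 / 17.5 = 0.9371 kip/in (vertical).
Torsion M = P·e = 16.4 × 6.5 = 106.6 kip·in.
Critical point at (x, y) = (3.771, 3.25) from centroid. f_tx = M·y/J = 1.752 kip/in; f_ty = M·x/J = 2.034 kip/in.
Resultant f_max = √[f_tx² + (f_v + f_ty)²] = √[1.752² + (0.9371 + 2.034)²] = 3.449 kip/in.
Capacity per unit length: r_n/Ω = (1/2.0) × 0.6 × 80 × (0.707 × 0.375) = 6.363 kip/in.
3.449 ≤ 6.363 → adequate.

f_max ≈ 3.45 kip/in; adequate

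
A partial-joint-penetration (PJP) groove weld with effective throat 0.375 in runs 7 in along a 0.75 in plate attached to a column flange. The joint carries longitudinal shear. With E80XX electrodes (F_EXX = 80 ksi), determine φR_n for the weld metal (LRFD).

φR_n ≈ 94.5 kips

Effective throat (given) t_e = 0.375 in.
A_we = 0.375 × 7 = 2.625 in².
F_nw = 0.6 F_EXX = 48 ksi.
φR_n = 0.75 × 48 × 2.625 = 94.5 kips.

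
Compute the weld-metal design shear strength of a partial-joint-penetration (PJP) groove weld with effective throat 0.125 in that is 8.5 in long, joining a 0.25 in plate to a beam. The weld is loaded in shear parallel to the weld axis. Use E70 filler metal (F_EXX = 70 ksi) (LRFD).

Effective throat (given) t_e = 0.125 in.
A_we = 0.125 × 8.5 = 1.062 in².
F_nw = 0.6 F_EXX = 42 ksi.
φR_n = 0.75 × 42 × 1.062 = 33.47 kips.

φR_n ≈ 33.5 kips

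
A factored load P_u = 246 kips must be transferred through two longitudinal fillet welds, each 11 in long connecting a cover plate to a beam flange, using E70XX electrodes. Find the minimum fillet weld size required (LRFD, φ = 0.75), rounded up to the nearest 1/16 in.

E70XX → F_EXX = 70 ksi.
Total weld length L = 22 in.
Required throat t_e = P_u / (φ × 0.6 F_EXX × L) = 246 / (0.75 × 0.6 × 70 × 22) = 0.355 in.
Required leg w = t_e / 0.707 = 0.5021 in → use 9/16 in.

w = 9/16 in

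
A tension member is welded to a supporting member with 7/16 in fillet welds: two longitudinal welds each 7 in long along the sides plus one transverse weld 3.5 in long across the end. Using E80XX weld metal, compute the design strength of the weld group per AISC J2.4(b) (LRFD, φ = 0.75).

φR_n ≈ 195 kip

E80XX → F_EXX = 80 ksi.
t_e = 0.707 × 0.4375 = 0.3093 in.
R_nwl = 0.6 × 80 × 0.3093 × 14 = 207.9 kip (longitudinal, 2 welds).
R_nwt = 0.6 × 80 × 0.3093 × 3.5 = 51.96 kip (transverse, base value).
(i) R_nwl + R_nwt = 259.8 kip; (ii) 0.85 R_nwl + 1.5 R_nwt = 254.6 kip.
R_n = max = 259.8 kip [governs: (i)]; φR_n = 194.9 kip.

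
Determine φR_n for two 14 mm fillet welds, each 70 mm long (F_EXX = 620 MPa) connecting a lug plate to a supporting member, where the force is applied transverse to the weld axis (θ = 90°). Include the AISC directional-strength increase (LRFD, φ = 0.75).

t_e = 0.707 × 14 = 9.898 mm; A_we = 9.898 × 140 = 1386 mm².
Directional factor: 1.0 + 0.5 sin^1.5(90°) = 1.5.
F_nw = 0.6 × 620 × 1.5 = 558 MPa.
φR_n = 0.75 × 558 × 1386 × 10⁻³ = 579.9 kN.

φR_n ≈ 580 kN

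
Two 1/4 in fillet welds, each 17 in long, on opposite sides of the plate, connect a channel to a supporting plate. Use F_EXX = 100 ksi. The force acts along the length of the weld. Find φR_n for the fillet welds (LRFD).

Effective throat t_e = 0.707 × 0.25 = 0.1767 in.
Total length L = 34 in; A_we = 0.1767 × 34 = 6.01 in².
F_nw = 0.6 F_EXX = 0.6 × 100 = 60 ksi.
φR_n = 0.75 × 60 × 6.01 = 270.4 kips.

φR_n ≈ 270 kips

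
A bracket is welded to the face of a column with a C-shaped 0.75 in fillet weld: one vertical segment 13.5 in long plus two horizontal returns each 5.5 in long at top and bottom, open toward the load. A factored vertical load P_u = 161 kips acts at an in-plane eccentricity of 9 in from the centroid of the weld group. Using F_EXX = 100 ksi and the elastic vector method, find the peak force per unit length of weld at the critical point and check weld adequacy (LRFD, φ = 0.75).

Total weld length L_w = 24.5 in. Treat welds as unit-width lines.
Centroid: x̄ = 2×5.5×2.75 / 24.5 = 1.235 in from the vertical weld.
Polar moment about centroid: J = I_x + I_y = [13.5³/12 + 2×5.5×6.75²] + [13.5×1.235² + 2(5.5³/12 + 5.5×1.515²)] = 779.8 in³.
Direct shear f_v = P/L_w = 161 / 24.5 = 6.571 kip/in (vertical).
Torsion M = P·e = 161 × 9 = 1449 kip·in.
Critical point at (x, y) = (4.265, 6.75) from centroid. f_tx = M·y/J = 12.54 kip/in; f_ty = M·x/J = 7.926 kip/in.
Resultant f_max = √[f_tx² + (f_v + f_ty)²] = √[12.54² + (6.571 + 7.926)²] = 19.17 kip/in.
Capacity per unit length: φr_n = 0.75 × 0.6 × 100 × (0.707 × 0.75) = 23.86 kip/in.
19.17 ≤ 23.86 → adequate.

f_max ≈ 19.2 kip/in; adequate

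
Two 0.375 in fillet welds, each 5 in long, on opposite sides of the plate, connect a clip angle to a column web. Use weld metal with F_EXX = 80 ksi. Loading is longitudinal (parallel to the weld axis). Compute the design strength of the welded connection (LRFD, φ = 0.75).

φR_n ≈ 95.4 kips

Effective throat t_e = 0.707 × 0.375 = 0.2651 in.
Total length L = 10 in; A_we = 0.2651 × 10 = 2.651 in².
F_nw = 0.6 F_EXX = 0.6 × 80 = 48 ksi.
φR_n = 0.75 × 48 × 2.651 = 95.45 kips.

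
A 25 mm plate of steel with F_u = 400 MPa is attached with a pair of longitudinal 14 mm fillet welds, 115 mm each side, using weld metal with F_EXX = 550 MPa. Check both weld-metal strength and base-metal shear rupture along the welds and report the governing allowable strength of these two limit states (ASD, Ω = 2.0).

t_e = 0.707 × 14 = 9.898 mm; L = 230 mm.
Weld metal: R_n/Ω = (1/2.0) × 0.6 × 550 × 9.898 × 230 × 10⁻³ = 375.6 kN.
Base metal (shear rupture): R_n/Ω = (1/2.0) × 0.6 × 400 × 25 × 230 × 10⁻³ = 690 kN.
Governing: weld metal.

R_n/Ω ≈ 376 kN (weld metal governs)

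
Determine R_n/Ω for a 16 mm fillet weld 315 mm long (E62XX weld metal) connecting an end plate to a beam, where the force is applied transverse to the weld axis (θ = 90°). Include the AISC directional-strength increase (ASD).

R_n/Ω ≈ 994 kN

E62XX → F_EXX = 620 MPa.
t_e = 0.707 × 16 = 11.31 mm; A_we = 11.31 × 315 = 3563 mm².
Directional factor: 1.0 + 0.5 sin^1.5(90°) = 1.5.
F_nw = 0.6 × 620 × 1.5 = 558 MPa.
R_n/Ω = (558 × 3563) / 2.0 × 10⁻³ = 994.2 kN.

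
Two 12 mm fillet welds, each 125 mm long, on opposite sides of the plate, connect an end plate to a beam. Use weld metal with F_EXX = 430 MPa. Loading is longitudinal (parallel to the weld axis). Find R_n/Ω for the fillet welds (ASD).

R_n/Ω ≈ 274 kN

Effective throat t_e = 0.707 × 12 = 8.484 mm.
Total length L = 250 mm; A_we = 8.484 × 250 = 2121 mm².
F_nw = 0.6 F_EXX = 0.6 × 430 = 258 MPa.
R_n = 258 × 2121 × 10⁻³ = 547.2 kN; R_n/Ω = 547.2/2.0 = 273.6 kN.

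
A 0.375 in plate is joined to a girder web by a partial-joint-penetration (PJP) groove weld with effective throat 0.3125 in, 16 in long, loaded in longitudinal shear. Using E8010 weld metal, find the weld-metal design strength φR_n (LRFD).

E80XX → F_EXX = 80 ksi.
Effective throat (given) t_e = 0.3125 in.
A_we = 0.3125 × 16 = 5 in².
F_nw = 0.6 F_EXX = 48 ksi.
φR_n = 0.75 × 48 × 5 = 180 kips.

φR_n ≈ 180 kips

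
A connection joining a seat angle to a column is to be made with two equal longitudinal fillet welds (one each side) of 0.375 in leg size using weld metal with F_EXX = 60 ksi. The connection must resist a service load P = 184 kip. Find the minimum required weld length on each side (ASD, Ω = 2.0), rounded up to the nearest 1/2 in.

Throat t_e = 0.707 × 0.375 = 0.2651 in.
r_n/Ω = (0.6 × 60 × 0.2651) / 2.0 = 4.772 kip/in.
L_req = P / (r_n/Ω) = 184 / 4.772 = 38.56 in total.
Per side: 38.56 / 2 = 19.28 in.
Round up → use L = 19.5 in on each side.

L = 19.5 in on each side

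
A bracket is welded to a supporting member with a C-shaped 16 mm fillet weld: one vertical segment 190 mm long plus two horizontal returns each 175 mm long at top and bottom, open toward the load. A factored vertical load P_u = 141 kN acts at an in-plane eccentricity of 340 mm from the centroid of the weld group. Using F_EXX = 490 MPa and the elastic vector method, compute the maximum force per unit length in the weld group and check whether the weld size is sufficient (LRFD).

Total weld length L_w = 540 mm. Treat welds as unit-width lines.
Centroid: x̄ = 2×175×87.5 / 540 = 56.71 mm from the vertical weld.
Polar moment about centroid: J = I_x + I_y = [190³/12 + 2×175×95²] + [190×56.71² + 2(175³/12 + 175×30.79²)] = 5566000 mm³.
Direct shear f_v = P/L_w = 141×10³ / 540 = 261.1 N/mm (vertical).
Torsion M = P·e = 141×10³ × 340 = 47940000 N·mm.
Critical point at (x, y) = (118.3, 95) from centroid. f_tx = M·y/J = 818.2 N/mm; f_ty = M·x/J = 1019 N/mm.
Resultant f_max = √[f_tx² + (f_v + f_ty)²] = √[818.2² + (261.1 + 1019)²] = 1519 N/mm.
Capacity per unit length: φr_n = 0.75 × 0.6 × 490 × (0.707 × 16) = 2494 N/mm.
1519 ≤ 2494 → adequate.

f_max ≈ 1520 N/mm; adequate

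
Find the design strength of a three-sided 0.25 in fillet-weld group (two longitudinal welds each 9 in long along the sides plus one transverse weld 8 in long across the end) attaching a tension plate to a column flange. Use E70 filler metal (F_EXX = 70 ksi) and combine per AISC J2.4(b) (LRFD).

φR_n ≈ 152 kips

t_e = 0.707 × 0.25 = 0.1767 in.
R_nwl = 0.6 × 70 × 0.1767 × 18 = 133.6 kips (longitudinal, 2 welds).
R_nwt = 0.6 × 70 × 0.1767 × 8 = 59.39 kips (transverse, base value).
(i) R_nwl + R_nwt = 193 kips; (ii) 0.85 R_nwl + 1.5 R_nwt = 202.7 kips.
R_n = max = 202.7 kips [governs: (ii)]; φR_n = 152 kips.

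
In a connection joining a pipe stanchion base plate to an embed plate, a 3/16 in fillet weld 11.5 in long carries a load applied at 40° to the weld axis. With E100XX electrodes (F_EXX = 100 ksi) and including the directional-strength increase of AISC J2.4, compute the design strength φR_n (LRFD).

φR_n ≈ 86.3 kip

t_e = 0.707 × 0.1875 = 0.1326 in; A_we = 0.1326 × 11.5 = 1.524 in².
Directional factor: 1.0 + 0.5 sin^1.5(40°) = 1.258.
F_nw = 0.6 × 100 × 1.258 = 75.46 ksi.
φR_n = 0.75 × 75.46 × 1.524 = 86.28 kip.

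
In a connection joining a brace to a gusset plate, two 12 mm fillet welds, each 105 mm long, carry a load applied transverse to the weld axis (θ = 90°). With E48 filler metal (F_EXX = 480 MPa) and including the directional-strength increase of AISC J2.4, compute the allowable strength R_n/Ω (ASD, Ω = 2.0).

R_n/Ω ≈ 385 kN

t_e = 0.707 × 12 = 8.484 mm; A_we = 8.484 × 210 = 1782 mm².
Directional factor: 1.0 + 0.5 sin^1.5(90°) = 1.5.
F_nw = 0.6 × 480 × 1.5 = 432 MPa.
R_n/Ω = (432 × 1782) / 2.0 × 10⁻³ = 384.8 kN.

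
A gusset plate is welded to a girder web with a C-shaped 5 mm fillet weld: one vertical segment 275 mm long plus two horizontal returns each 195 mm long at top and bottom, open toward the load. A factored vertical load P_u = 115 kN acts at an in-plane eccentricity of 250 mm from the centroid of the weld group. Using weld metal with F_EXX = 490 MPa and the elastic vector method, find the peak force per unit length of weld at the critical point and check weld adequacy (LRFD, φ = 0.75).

Total weld length L_w = 665 mm. Treat welds as unit-width lines.
Centroid: x̄ = 2×195×97.5 / 665 = 57.18 mm from the vertical weld.
Polar moment about centroid: J = I_x + I_y = [275³/12 + 2×195×137.5²] + [275×57.18² + 2(195³/12 + 195×40.32²)] = 11880000 mm³.
Direct shear f_v = P/L_w = 115×10³ / 665 = 172.9 N/mm (vertical).
Torsion M = P·e = 115×10³ × 250 = 28750000 N·mm.
Critical point at (x, y) = (137.8, 137.5) from centroid. f_tx = M·y/J = 332.9 N/mm; f_ty = M·x/J = 333.7 N/mm.
Resultant f_max = √[f_tx² + (f_v + f_ty)²] = √[332.9² + (172.9 + 333.7)²] = 606.2 N/mm.
Capacity per unit length: φr_n = 0.75 × 0.6 × 490 × (0.707 × 5) = 779.5 N/mm.
606.2 ≤ 779.5 → adequate.

f_max ≈ 606 N/mm; adequate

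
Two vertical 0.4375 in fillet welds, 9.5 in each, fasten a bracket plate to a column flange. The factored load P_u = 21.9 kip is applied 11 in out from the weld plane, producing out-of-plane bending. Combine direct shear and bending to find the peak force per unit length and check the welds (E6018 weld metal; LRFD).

E60XX → F_EXX = 60 ksi.
L_w = 2 × 9.5 = 19 in; section modulus (unit throat) S = 2 × L²/6 = 30.08 in².
Direct shear f_v = P/L_w = 21.9/19 = 1.153 kip/in.
Moment M = P × e = 21.9 × 11 = 240.9 kip·in; bending f_b = M/S = 8.008 kip/in.
f_max = √(f_v² + f_b²) = √(1.153² + 8.008²) = 8.09 kip/in.
φr_n = 0.75 × 0.6 × 60 × (0.707 × 0.4375) = 8.351 kip/in → adequate.

f_max ≈ 8.09 kip/in; adequate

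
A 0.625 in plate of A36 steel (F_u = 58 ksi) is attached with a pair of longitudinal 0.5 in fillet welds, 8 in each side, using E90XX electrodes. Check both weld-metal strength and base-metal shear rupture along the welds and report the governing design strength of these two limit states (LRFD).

E90XX → F_EXX = 90 ksi.
t_e = 0.707 × 0.5 = 0.3535 in; L = 16 in.
Weld metal: φR_n = 0.75 × 0.6 × 90 × 0.3535 × 16 = 229.1 kip.
Base metal (shear rupture): φR_n = 0.75 × 0.6 × 58 × 0.625 × 16 = 261 kip.
Governing: weld metal.

φR_n ≈ 229 kip (weld metal governs)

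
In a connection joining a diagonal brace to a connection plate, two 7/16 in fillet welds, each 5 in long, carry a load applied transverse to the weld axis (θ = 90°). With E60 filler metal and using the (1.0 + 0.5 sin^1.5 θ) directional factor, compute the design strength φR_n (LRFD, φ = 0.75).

φR_n ≈ 125 kip

E60XX → F_EXX = 60 ksi.
t_e = 0.707 × 0.4375 = 0.3093 in; A_we = 0.3093 × 10 = 3.093 in².
Directional factor: 1.0 + 0.5 sin^1.5(90°) = 1.5.
F_nw = 0.6 × 60 × 1.5 = 54 ksi.
φR_n = 0.75 × 54 × 3.093 = 125.3 kip.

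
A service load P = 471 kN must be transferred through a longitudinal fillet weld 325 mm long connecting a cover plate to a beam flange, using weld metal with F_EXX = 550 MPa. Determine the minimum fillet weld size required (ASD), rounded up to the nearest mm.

Total weld length L = 325 mm.
Required throat t_e = P × Ω / (0.6 F_EXX × L) = 471 × 2.0 / (0.6 × 550 × 325 × 10⁻³) = 8.783 mm.
Required leg w = t_e / 0.707 = 12.42 mm → use 13 mm.

w = 13 mm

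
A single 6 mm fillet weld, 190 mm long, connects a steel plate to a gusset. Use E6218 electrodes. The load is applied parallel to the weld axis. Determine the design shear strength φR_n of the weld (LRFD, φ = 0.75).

φR_n ≈ 225 kN

E62XX → F_EXX = 620 MPa.
Effective throat t_e = 0.707 × 6 = 4.242 mm.
Total length L = 190 mm; A_we = 4.242 × 190 = 806 mm².
F_nw = 0.6 F_EXX = 0.6 × 620 = 372 MPa.
φR_n = 0.75 × 372 × 806 × 10⁻³ = 224.9 kN.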